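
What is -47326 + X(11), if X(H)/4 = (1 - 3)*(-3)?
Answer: -47302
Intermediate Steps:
X(H) = 24 (X(H) = 4*((1 - 3)*(-3)) = 4*(-2*(-3)) = 4*6 = 24)
-47326 + X(11) = -47326 + 24 = -47302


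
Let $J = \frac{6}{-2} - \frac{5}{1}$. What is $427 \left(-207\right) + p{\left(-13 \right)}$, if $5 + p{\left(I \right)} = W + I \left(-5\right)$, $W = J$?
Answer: $-88337$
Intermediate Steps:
$J = -8$ ($J = 6 \left(- \frac{1}{2}\right) - 5 = -3 - 5 = -8$)
$W = -8$
$p{\left(I \right)} = -13 - 5 I$ ($p{\left(I \right)} = -5 + \left(-8 + I \left(-5\right)\right) = -5 - \left(8 + 5 I\right) = -13 - 5 I$)
$427 \left(-207\right) + p{\left(-13 \right)} = 427 \left(-207\right) - -52 = -88389 + \left(-13 + 65\right) = -88389 + 52 = -88337$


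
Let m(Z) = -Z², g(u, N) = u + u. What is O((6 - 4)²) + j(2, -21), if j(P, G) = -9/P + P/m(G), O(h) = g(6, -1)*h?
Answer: 38363/882 ≈ 43.495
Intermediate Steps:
g(u, N) = 2*u
O(h) = 12*h (O(h) = (2*6)*h = 12*h)
j(P, G) = -9/P - P/G² (j(P, G) = -9/P + P/((-G²)) = -9/P + P*(-1/G²) = -9/P - P/G²)
O((6 - 4)²) + j(2, -21) = 12*(6 - 4)² + (-9/2 - 1*2/(-21)²) = 12*2² + (-9*½ - 1*2*1/441) = 12*4 + (-9/2 - 2/441) = 48 - 3973/882 = 38363/882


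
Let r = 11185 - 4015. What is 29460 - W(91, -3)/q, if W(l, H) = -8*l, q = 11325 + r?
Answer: 544863428/18495 ≈ 29460.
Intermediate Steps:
r = 7170
q = 18495 (q = 11325 + 7170 = 18495)
29460 - W(91, -3)/q = 29460 - (-8*91)/18495 = 29460 - (-728)/18495 = 29460 - 1*(-728/18495) = 29460 + 728/18495 = 544863428/18495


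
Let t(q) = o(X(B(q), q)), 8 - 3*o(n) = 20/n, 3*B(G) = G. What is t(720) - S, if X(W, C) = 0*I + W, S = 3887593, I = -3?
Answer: -139953253/36 ≈ -3.8876e+6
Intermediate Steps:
B(G) = G/3
X(W, C) = W (X(W, C) = 0*(-3) + W = 0 + W = W)
o(n) = 8/3 - 20/(3*n)
t(q) = 4*(-5 + 2*q/3)/q (t(q) = 4*(-5 + 2*(q/3))/(3*((q/3))) = 4*(3/q)*(-5 + 2*q/3)/3 = 4*(-5 + 2*q/3)/q)
t(720) - S = (8/3 - 20/720) - 1*3887593 = (8/3 - 20*1/720) - 3887593 = (8/3 - 1/36) - 3887593 = 95/36 - 3887593 = -139953253/36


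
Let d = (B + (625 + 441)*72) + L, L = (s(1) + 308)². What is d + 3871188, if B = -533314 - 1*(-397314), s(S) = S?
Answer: 3907421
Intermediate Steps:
B = -136000 (B = -533314 + 397314 = -136000)
L = 95481 (L = (1 + 308)² = 309² = 95481)
d = 36233 (d = (-136000 + (625 + 441)*72) + 95481 = (-136000 + 1066*72) + 95481 = (-136000 + 76752) + 95481 = -59248 + 95481 = 36233)
d + 3871188 = 36233 + 3871188 = 3907421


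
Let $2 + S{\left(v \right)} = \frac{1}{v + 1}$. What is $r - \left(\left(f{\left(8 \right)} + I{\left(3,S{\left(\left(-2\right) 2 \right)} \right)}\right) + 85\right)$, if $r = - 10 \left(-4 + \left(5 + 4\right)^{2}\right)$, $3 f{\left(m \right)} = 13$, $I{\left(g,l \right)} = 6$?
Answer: $- \frac{2596}{3} \approx -865.33$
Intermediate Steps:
$S{\left(v \right)} = -2 + \frac{1}{1 + v}$ ($S{\left(v \right)} = -2 + \frac{1}{v + 1} = -2 + \frac{1}{1 + v}$)
$f{\left(m \right)} = \frac{13}{3}$ ($f{\left(m \right)} = \frac{1}{3} \cdot 13 = \frac{13}{3}$)
$r = -770$ ($r = - 10 \left(-4 + 9^{2}\right) = - 10 \left(-4 + 81\right) = \left(-10\right) 77 = -770$)
$r - \left(\left(f{\left(8 \right)} + I{\left(3,S{\left(\left(-2\right) 2 \right)} \right)}\right) + 85\right) = -770 - \left(\left(\frac{13}{3} + 6\right) + 85\right) = -770 - \left(\frac{31}{3} + 85\right) = -770 - \frac{286}{3} = - \frac{2596}{3}$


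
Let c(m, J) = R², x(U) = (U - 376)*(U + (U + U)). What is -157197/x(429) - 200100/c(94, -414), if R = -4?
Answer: -1137628021/90948 ≈ -12509.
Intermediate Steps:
x(U) = 3*U*(-376 + U) (x(U) = (-376 + U)*(U + 2*U) = (-376 + U)*(3*U) = 3*U*(-376 + U))
c(m, J) = 16 (c(m, J) = (-4)² = 16)
-157197/x(429) - 200100/c(94, -414) = -157197*1/(1287*(-376 + 429)) - 200100/16 = -157197/(3*429*53) - 200100*1/16 = -157197/68211 - 50025/4 = -157197*1/68211 - 50025/4 = -52399/22737 - 50025/4 = -1137628021/90948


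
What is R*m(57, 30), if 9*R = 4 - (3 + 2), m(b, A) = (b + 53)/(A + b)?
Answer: -110/783 ≈ -0.14049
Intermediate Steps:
m(b, A) = (53 + b)/(A + b)
R = -1/9 (R = (4 - (3 + 2))/9 = (4 - 1*5)/9 = (4 - 5)/9 = (1/9)*(-1) = -1/9 ≈ -0.11111)
R*m(57, 30) = -(53 + 57)/(9*(30 + 57)) = -110/(9*87) = -110/783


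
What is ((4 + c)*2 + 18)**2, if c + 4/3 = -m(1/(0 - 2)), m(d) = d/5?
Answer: 124609/225 ≈ 553.82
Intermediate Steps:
m(d) = d/5 (m(d) = d*(1/5) = d/5)
c = -37/30 (c = -4/3 - 1/(5*(0 - 2)) = -4/3 - 1/(5*(-2)) = -4/3 - (-1)/(5*2) = -4/3 - 1*(-1/10) = -4/3 + 1/10 = -37/30 ≈ -1.2333)
((4 + c)*2 + 18)**2 = ((4 - 37/30)*2 + 18)**2 = ((83/30)*2 + 18)**2 = (83/15 + 18)**2 = (353/15)**2 = 124609/225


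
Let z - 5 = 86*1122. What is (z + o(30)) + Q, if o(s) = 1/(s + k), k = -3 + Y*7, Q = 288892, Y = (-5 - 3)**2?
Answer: 183059776/475 ≈ 3.8539e+5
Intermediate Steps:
Y = 64 (Y = (-8)**2 = 64)
z = 96497 (z = 5 + 86*1122 = 5 + 96492 = 96497)
k = 445 (k = -3 + 64*7 = -3 + 448 = 445)
o(s) = 1/(445 + s) (o(s) = 1/(s + 445) = 1/(445 + s))
(z + o(30)) + Q = (96497 + 1/(445 + 30)) + 288892 = (96497 + 1/475) + 288892 = 45836076/475 + 288892 = 183059776/475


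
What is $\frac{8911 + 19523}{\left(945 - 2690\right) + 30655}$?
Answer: $\frac{2031}{2065} \approx 0.98353$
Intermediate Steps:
$\frac{8911 + 19523}{\left(945 - 2690\right) + 30655} = \frac{28434}{\left(945 - 2690\right) + 30655} = \frac{28434}{-1745 + 30655} = \frac{28434}{28910} = 28434 \cdot \frac{1}{28910} = \frac{2031}{2065}$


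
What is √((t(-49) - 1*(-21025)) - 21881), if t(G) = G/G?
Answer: 3*I*√95 ≈ 29.24*I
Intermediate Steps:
t(G) = 1
√((t(-49) - 1*(-21025)) - 21881) = √((1 - 1*(-21025)) - 21881) = √((1 + 21025) - 21881) = √(21026 - 21881) = √(-855) = 3*I*√95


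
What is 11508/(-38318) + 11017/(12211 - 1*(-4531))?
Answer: 16391605/45822854 ≈ 0.35772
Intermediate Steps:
11508/(-38318) + 11017/(12211 - 1*(-4531)) = 11508*(-1/38318) + 11017/(12211 + 4531) = -822/2737 + 11017/16742 = 16391605/45822854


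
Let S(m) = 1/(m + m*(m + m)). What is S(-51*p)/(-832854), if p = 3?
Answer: -1/38865131910 ≈ -2.5730e-11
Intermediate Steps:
S(m) = 1/(m + 2*m²) (S(m) = 1/(m + m*(2*m)) = 1/(m + 2*m²))
S(-51*p)/(-832854) = (1/(((-51*3))*(1 + 2*(-51*3))))/(-832854) = (1/((-153)*(1 + 2*(-153))))*(-1/832854) = -1/(153*(1 - 306))*(-1/832854) = -1/153/(-305)*(-1/832854) = -1/153*(-1/305)*(-1/832854) = (1/46665)*(-1/832854) = -1/38865131910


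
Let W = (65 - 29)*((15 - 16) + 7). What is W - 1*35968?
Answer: -35752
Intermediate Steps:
W = 216 (W = 36*(-1 + 7) = 36*6 = 216)
W - 1*35968 = 216 - 1*35968 = 216 - 35968 = -35752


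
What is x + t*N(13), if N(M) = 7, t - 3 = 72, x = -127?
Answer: 398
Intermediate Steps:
t = 75 (t = 3 + 72 = 75)
x + t*N(13) = -127 + 75*7 = -127 + 525 = 398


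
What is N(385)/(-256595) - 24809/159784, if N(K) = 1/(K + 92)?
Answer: -3036517934119/19556892903960 ≈ -0.15527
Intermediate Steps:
N(K) = 1/(92 + K)
N(385)/(-256595) - 24809/159784 = 1/((92 + 385)*(-256595)) - 24809/159784 = -1/256595/477 - 24809*1/159784 = (1/477)*(-1/256595) - 24809/159784 = -1/122395815 - 24809/159784 = -3036517934119/19556892903960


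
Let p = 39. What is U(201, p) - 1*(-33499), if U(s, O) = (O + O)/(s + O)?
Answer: 1339973/40 ≈ 33499.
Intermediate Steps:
U(s, O) = 2*O/(O + s) (U(s, O) = (2*O)/(O + s) = 2*O/(O + s))
U(201, p) - 1*(-33499) = 2*39/(39 + 201) - 1*(-33499) = 2*39/240 + 33499 = 2*39*(1/240) + 33499 = 13/40 + 33499 = 1339973/40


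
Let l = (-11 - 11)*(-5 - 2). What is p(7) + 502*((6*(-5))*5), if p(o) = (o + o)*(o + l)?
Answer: -73046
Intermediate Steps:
l = 154 (l = -22*(-7) = 154)
p(o) = 2*o*(154 + o) (p(o) = (o + o)*(o + 154) = (2*o)*(154 + o) = 2*o*(154 + o))
p(7) + 502*((6*(-5))*5) = 2*7*(154 + 7) + 502*((6*(-5))*5) = 2*7*161 + 502*(-30*5) = 2254 + 502*(-150) = 2254 - 75300 = -73046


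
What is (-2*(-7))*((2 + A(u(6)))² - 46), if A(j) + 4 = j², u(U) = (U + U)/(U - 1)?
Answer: -278796/625 ≈ -446.07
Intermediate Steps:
u(U) = 2*U/(-1 + U) (u(U) = (2*U)/(-1 + U) = 2*U/(-1 + U))
A(j) = -4 + j²
(-2*(-7))*((2 + A(u(6)))² - 46) = (-2*(-7))*((2 + (-4 + (2*6/(-1 + 6))²))² - 46) = 14*((2 + (-4 + (2*6/5)²))² - 46) = 14*((2 + (-4 + (2*6*(⅕))²))² - 46) = 14*((2 + (-4 + (12/5)²))² - 46) = 14*((2 + (-4 + 144/25))² - 46) = 14*((2 + 44/25)² - 46) = 14*((94/25)² - 46) = 14*(8836/625 - 46) = 14*(-19914/625) = -278796/625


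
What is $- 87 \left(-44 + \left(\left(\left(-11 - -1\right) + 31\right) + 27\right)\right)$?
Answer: $-348$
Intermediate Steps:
$- 87 \left(-44 + \left(\left(\left(-11 - -1\right) + 31\right) + 27\right)\right) = - 87 \left(-44 + \left(\left(\left(-11 + 1\right) + 31\right) + 27\right)\right) = - 87 \left(-44 + \left(\left(-10 + 31\right) + 27\right)\right) = - 87 \left(-44 + \left(21 + 27\right)\right) = - 87 \left(-44 + 48\right) = \left(-87\right) 4 = -348$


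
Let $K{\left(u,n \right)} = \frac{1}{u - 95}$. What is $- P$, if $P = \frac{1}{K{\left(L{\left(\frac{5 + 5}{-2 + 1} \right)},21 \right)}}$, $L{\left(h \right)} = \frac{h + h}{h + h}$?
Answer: $94$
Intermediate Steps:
$L{\left(h \right)} = 1$ ($L{\left(h \right)} = \frac{2 h}{2 h} = 2 h \frac{1}{2 h} = 1$)
$K{\left(u,n \right)} = \frac{1}{-95 + u}$
$P = -94$ ($P = \frac{1}{\frac{1}{-95 + 1}} = \frac{1}{\frac{1}{-94}} = \frac{1}{- \frac{1}{94}} = -94$)
$- P = \left(-1\right) \left(-94\right) = 94$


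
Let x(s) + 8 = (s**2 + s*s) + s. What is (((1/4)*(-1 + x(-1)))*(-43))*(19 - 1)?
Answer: 1548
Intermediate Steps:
x(s) = -8 + s + 2*s**2 (x(s) = -8 + ((s**2 + s*s) + s) = -8 + ((s**2 + s**2) + s) = -8 + (2*s**2 + s) = -8 + (s + 2*s**2) = -8 + s + 2*s**2)
(((1/4)*(-1 + x(-1)))*(-43))*(19 - 1) = (((1/4)*(-1 + (-8 - 1 + 2*(-1)**2)))*(-43))*(19 - 1) = (((1*(1/4))*(-1 + (-8 - 1 + 2*1)))*(-43))*18 = (((-1 + (-8 - 1 + 2))/4)*(-43))*18 = (((-1 - 7)/4)*(-43))*18 = (((1/4)*(-8))*(-43))*18 = -2*(-43)*18 = 86*18 = 1548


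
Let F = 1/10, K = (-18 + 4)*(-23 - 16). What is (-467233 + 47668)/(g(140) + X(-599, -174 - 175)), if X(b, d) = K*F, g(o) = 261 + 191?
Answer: -2097825/2533 ≈ -828.20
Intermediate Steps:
K = 546 (K = -14*(-39) = 546)
g(o) = 452
F = 1/10 ≈ 0.10000
X(b, d) = 273/5 (X(b, d) = 546*(1/10) = 273/5)
(-467233 + 47668)/(g(140) + X(-599, -174 - 175)) = (-467233 + 47668)/(452 + 273/5) = -419565/2533/5 = -419565*5/2533 = -2097825/2533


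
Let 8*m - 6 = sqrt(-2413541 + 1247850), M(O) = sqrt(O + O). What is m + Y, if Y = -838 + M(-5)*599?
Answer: -3349/4 + 599*I*sqrt(10) + I*sqrt(1165691)/8 ≈ -837.25 + 2029.2*I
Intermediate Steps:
M(O) = sqrt(2)*sqrt(O) (M(O) = sqrt(2*O) = sqrt(2)*sqrt(O))
Y = -838 + 599*I*sqrt(10) (Y = -838 + (sqrt(2)*sqrt(-5))*599 = -838 + (sqrt(2)*(I*sqrt(5)))*599 = -838 + (I*sqrt(10))*599 = -838 + 599*I*sqrt(10) ≈ -838.0 + 1894.2*I)
m = 3/4 + I*sqrt(1165691)/8 (m = 3/4 + sqrt(-2413541 + 1247850)/8 = 3/4 + sqrt(-1165691)/8 = 3/4 + (I*sqrt(1165691))/8 = 3/4 + I*sqrt(1165691)/8 ≈ 0.75 + 134.96*I)
m + Y = (3/4 + I*sqrt(1165691)/8) + (-838 + 599*I*sqrt(10)) = -3349/4 + 599*I*sqrt(10) + I*sqrt(1165691)/8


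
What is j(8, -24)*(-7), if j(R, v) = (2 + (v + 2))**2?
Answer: -2800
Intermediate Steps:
j(R, v) = (4 + v)**2 (j(R, v) = (2 + (2 + v))**2 = (4 + v)**2)
j(8, -24)*(-7) = (4 - 24)**2*(-7) = (-20)**2*(-7) = 400*(-7) = -2800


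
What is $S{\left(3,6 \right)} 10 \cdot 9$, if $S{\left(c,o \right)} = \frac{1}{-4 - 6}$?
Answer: $-9$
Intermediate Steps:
$S{\left(c,o \right)} = - \frac{1}{10}$ ($S{\left(c,o \right)} = \frac{1}{-10} = - \frac{1}{10}$)
$S{\left(3,6 \right)} 10 \cdot 9 = \left(- \frac{1}{10}\right) 10 \cdot 9 = \left(-1\right) 9 = -9$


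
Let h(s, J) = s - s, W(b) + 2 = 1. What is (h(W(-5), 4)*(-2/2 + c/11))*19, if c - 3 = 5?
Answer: 0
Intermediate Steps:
c = 8 (c = 3 + 5 = 8)
W(b) = -1 (W(b) = -2 + 1 = -1)
h(s, J) = 0
(h(W(-5), 4)*(-2/2 + c/11))*19 = (0*(-2/2 + 8/11))*19 = (0*(-2*1/2 + 8*(1/11)))*19 = (0*(-1 + 8/11))*19 = (0*(-3/11))*19 = 0*19 = 0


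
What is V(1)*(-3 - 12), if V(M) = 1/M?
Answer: -15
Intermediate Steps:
V(1)*(-3 - 12) = (-3 - 12)/1 = 1*(-15) = -15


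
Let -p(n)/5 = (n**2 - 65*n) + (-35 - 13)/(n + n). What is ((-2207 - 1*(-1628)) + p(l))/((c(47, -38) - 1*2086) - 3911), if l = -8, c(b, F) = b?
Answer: 251/425 ≈ 0.59059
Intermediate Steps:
p(n) = -5*n**2 + 120/n + 325*n (p(n) = -5*((n**2 - 65*n) + (-35 - 13)/(n + n)) = -5*((n**2 - 65*n) - 48*1/(2*n)) = -5*((n**2 - 65*n) - 24/n) = -5*(n**2 - 65*n - 24/n) = -5*n**2 + 120/n + 325*n)
((-2207 - 1*(-1628)) + p(l))/((c(47, -38) - 1*2086) - 3911) = ((-2207 - 1*(-1628)) + 5*(24 + (-8)**2*(65 - 1*(-8)))/(-8))/((47 - 1*2086) - 3911) = ((-2207 + 1628) + 5*(-1/8)*(24 + 64*(65 + 8)))/((47 - 2086) - 3911) = (-579 + 5*(-1/8)*(24 + 64*73))/(-2039 - 3911) = (-579 + 5*(-1/8)*(24 + 4672))/(-5950) = (-579 + 5*(-1/8)*4696)*(-1/5950) = (-579 - 2935)*(-1/5950) = -3514*(-1/5950) = 251/425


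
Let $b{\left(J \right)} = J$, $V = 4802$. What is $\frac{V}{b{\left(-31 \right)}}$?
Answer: $- \frac{4802}{31} \approx -154.9$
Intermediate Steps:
$\frac{V}{b{\left(-31 \right)}} = \frac{4802}{-31} = 4802 \left(- \frac{1}{31}\right) = - \frac{4802}{31}$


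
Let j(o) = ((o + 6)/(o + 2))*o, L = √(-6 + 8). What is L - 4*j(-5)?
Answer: -20/3 + √2 ≈ -5.2525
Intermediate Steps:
L = √2 ≈ 1.4142
j(o) = o*(6 + o)/(2 + o) (j(o) = ((6 + o)/(2 + o))*o = o*(6 + o)/(2 + o))
L - 4*j(-5) = √2 - (-20)*(6 - 5)/(2 - 5) = √2 - (-20)/(-3) = √2 - (-20)*(-1)/3 = √2 - 4*5/3 = √2 - 20/3 = -20/3 + √2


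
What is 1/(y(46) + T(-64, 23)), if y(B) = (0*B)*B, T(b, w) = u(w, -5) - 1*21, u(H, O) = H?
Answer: ½ ≈ 0.50000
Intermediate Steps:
T(b, w) = -21 + w (T(b, w) = w - 1*21 = w - 21 = -21 + w)
y(B) = 0 (y(B) = 0*B = 0)
1/(y(46) + T(-64, 23)) = 1/(0 + (-21 + 23)) = 1/(0 + 2) = 1/2 = ½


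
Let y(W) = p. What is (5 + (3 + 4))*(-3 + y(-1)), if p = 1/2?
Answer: -30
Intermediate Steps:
p = ½ ≈ 0.50000
y(W) = ½
(5 + (3 + 4))*(-3 + y(-1)) = (5 + (3 + 4))*(-3 + ½) = (5 + 7)*(-5/2) = 12*(-5/2) = -30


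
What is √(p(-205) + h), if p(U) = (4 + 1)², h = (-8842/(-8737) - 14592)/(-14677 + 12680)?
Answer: √9834903175100543/17447789 ≈ 5.6839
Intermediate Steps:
h = 127481462/17447789 (h = (-8842*(-1/8737) - 14592)/(-1997) = (8842/8737 - 14592)*(-1/1997) = -127481462/8737*(-1/1997) = 127481462/17447789 ≈ 7.3064)
p(U) = 25 (p(U) = 5² = 25)
√(p(-205) + h) = √(25 + 127481462/17447789) = √(563676187/17447789) = √9834903175100543/17447789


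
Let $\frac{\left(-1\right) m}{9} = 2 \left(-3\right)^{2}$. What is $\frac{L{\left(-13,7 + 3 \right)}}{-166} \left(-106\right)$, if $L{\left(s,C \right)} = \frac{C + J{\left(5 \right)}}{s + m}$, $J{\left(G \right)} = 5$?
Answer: $- \frac{159}{2905} \approx -0.054733$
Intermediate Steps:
$m = -162$ ($m = - 9 \cdot 2 \left(-3\right)^{2} = - 9 \cdot 2 \cdot 9 = \left(-9\right) 18 = -162$)
$L{\left(s,C \right)} = \frac{5 + C}{-162 + s}$ ($L{\left(s,C \right)} = \frac{C + 5}{s - 162} = \frac{5 + C}{-162 + s}$)
$\frac{L{\left(-13,7 + 3 \right)}}{-166} \left(-106\right) = \frac{\frac{1}{-162 - 13} \left(5 + \left(7 + 3\right)\right)}{-166} \left(-106\right) = \frac{5 + 10}{-175} \left(- \frac{1}{166}\right) \left(-106\right) = \left(- \frac{1}{175}\right) 15 \left(- \frac{1}{166}\right) \left(-106\right) = \left(- \frac{3}{35}\right) \left(- \frac{1}{166}\right) \left(-106\right) = \frac{3}{5810} \left(-106\right) = - \frac{159}{2905}$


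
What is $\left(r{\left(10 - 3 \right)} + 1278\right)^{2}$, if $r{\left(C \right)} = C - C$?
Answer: $1633284$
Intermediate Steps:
$r{\left(C \right)} = 0$
$\left(r{\left(10 - 3 \right)} + 1278\right)^{2} = \left(0 + 1278\right)^{2} = 1278^{2} = 1633284$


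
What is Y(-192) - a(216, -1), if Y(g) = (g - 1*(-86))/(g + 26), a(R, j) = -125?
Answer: 10428/83 ≈ 125.64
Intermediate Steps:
Y(g) = (86 + g)/(26 + g) (Y(g) = (g + 86)/(26 + g) = (86 + g)/(26 + g))
Y(-192) - a(216, -1) = (86 - 192)/(26 - 192) - 1*(-125) = -106/(-166) + 125 = -1/166*(-106) + 125 = 53/83 + 125 = 10428/83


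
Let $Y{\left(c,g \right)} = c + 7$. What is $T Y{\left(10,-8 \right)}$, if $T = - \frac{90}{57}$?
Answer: $- \frac{510}{19} \approx -26.842$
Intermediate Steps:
$T = - \frac{30}{19}$ ($T = \left(-90\right) \frac{1}{57} = - \frac{30}{19} \approx -1.5789$)
$Y{\left(c,g \right)} = 7 + c$
$T Y{\left(10,-8 \right)} = - \frac{30 \left(7 + 10\right)}{19} = \left(- \frac{30}{19}\right) 17 = - \frac{510}{19}$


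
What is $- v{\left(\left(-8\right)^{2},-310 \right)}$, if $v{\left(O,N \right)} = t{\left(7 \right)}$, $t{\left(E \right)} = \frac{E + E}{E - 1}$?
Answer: $- \frac{7}{3} \approx -2.3333$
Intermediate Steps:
$t{\left(E \right)} = \frac{2 E}{-1 + E}$
$v{\left(O,N \right)} = \frac{7}{3}$ ($v{\left(O,N \right)} = 2 \cdot 7 \frac{1}{-1 + 7} = 2 \cdot 7 \cdot \frac{1}{6} = \frac{7}{3}$)
$- v{\left(\left(-8\right)^{2},-310 \right)} = \left(-1\right) \frac{7}{3} = - \frac{7}{3}$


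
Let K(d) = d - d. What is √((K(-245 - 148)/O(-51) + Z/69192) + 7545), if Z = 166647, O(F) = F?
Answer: √1044440574/372 ≈ 86.876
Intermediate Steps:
K(d) = 0
√((K(-245 - 148)/O(-51) + Z/69192) + 7545) = √((0/(-51) + 166647/69192) + 7545) = √((0*(-1/51) + 166647*(1/69192)) + 7545) = √((0 + 55549/23064) + 7545) = √(55549/23064 + 7545) = √(174073429/23064) = √1044440574/372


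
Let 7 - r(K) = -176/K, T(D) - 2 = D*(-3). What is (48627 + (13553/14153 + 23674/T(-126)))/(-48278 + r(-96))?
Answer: -20673396477/20496162305 ≈ -1.0086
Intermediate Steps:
T(D) = 2 - 3*D (T(D) = 2 + D*(-3) = 2 - 3*D)
r(K) = 7 + 176/K (r(K) = 7 - (-176)/K = 7 + 176/K)
(48627 + (13553/14153 + 23674/T(-126)))/(-48278 + r(-96)) = (48627 + (13553/14153 + 23674/(2 - 3*(-126))))/(-48278 + (7 + 176/(-96))) = (48627 + (13553*(1/14153) + 23674/(2 + 378)))/(-48278 + (7 + 176*(-1/96))) = (48627 + (13553/14153 + 23674/380))/(-48278 + (7 - 11/6)) = (48627 + (13553/14153 + 23674*(1/380)))/(-48278 + 31/6) = (48627 + (13553/14153 + 623/10))/(-289637/6) = (48627 + 8952849/141530)*(-6/289637) = (6891132159/141530)*(-6/289637) = -20673396477/20496162305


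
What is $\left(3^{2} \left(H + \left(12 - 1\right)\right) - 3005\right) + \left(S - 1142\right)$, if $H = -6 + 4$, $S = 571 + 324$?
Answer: $-3171$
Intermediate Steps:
$S = 895$
$H = -2$
$\left(3^{2} \left(H + \left(12 - 1\right)\right) - 3005\right) + \left(S - 1142\right) = \left(3^{2} \left(-2 + \left(12 - 1\right)\right) - 3005\right) + \left(895 - 1142\right) = \left(9 \left(-2 + 11\right) - 3005\right) - 247 = \left(9 \cdot 9 - 3005\right) - 247 = \left(81 - 3005\right) - 247 = -2924 - 247 = -3171$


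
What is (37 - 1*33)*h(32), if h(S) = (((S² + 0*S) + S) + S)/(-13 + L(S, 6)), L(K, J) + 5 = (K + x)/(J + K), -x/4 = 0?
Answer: -41344/163 ≈ -253.64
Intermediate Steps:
x = 0 (x = -4*0 = 0)
L(K, J) = -5 + K/(J + K) (L(K, J) = -5 + (K + 0)/(J + K) = -5 + K/(J + K))
h(S) = (S² + 2*S)/(-13 + (-30 - 4*S)/(6 + S)) (h(S) = (((S² + 0*S) + S) + S)/(-13 + (-5*6 - 4*S)/(6 + S)) = (((S² + 0) + S) + S)/(-13 + (-30 - 4*S)/(6 + S)) = ((S² + S) + S)/(-13 + (-30 - 4*S)/(6 + S)) = ((S + S²) + S)/(-13 + (-30 - 4*S)/(6 + S)) = (S² + 2*S)/(-13 + (-30 - 4*S)/(6 + S)))
(37 - 1*33)*h(32) = (37 - 1*33)*(-1*32*(2 + 32)*(6 + 32)/(108 + 17*32)) = (37 - 33)*(-1*32*34*38/(108 + 544)) = 4*(-1*32*34*38/652) = 4*(-1*32*1/652*34*38) = 4*(-10336/163) = -41344/163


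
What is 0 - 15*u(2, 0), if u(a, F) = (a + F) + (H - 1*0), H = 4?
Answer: -90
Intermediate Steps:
u(a, F) = 4 + F + a (u(a, F) = (a + F) + (4 - 1*0) = (F + a) + (4 + 0) = (F + a) + 4 = 4 + F + a)
0 - 15*u(2, 0) = 0 - 15*(4 + 0 + 2) = 0 - 15*6 = 0 - 90 = -90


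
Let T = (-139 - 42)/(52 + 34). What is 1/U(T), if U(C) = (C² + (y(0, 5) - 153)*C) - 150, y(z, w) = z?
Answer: 7396/1304959 ≈ 0.0056676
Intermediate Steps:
T = -181/86 ≈ -2.1047
U(C) = -150 + C² - 153*C (U(C) = (C² + (0 - 153)*C) - 150 = (C² - 153*C) - 150 = -150 + C² - 153*C)
1/U(T) = 1/(-150 + (-181/86)² - 153*(-181/86)) = 1/(-150 + 32761/7396 + 27693/86) = 1/(1304959/7396) = 7396/1304959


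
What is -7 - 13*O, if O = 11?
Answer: -150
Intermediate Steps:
-7 - 13*O = -7 - 13*11 = -7 - 143 = -150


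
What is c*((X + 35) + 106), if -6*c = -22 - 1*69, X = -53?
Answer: 4004/3 ≈ 1334.7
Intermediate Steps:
c = 91/6 (c = -(-22 - 1*69)/6 = -(-22 - 69)/6 = -⅙*(-91) = 91/6 ≈ 15.167)
c*((X + 35) + 106) = 91*((-53 + 35) + 106)/6 = 91*(-18 + 106)/6 = (91/6)*88 = 4004/3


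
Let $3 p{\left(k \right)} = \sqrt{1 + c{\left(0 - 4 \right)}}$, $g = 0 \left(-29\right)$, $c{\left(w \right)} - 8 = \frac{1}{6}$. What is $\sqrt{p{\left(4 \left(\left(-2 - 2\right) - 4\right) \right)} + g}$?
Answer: $\frac{2^{\frac{3}{4}} \sqrt[4]{165}}{6} \approx 1.0046$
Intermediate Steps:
$c{\left(w \right)} = \frac{49}{6}$ ($c{\left(w \right)} = 8 + \frac{1}{6} = \frac{49}{6}$)
$g = 0$
$p{\left(k \right)} = \frac{\sqrt{330}}{18}$ ($p{\left(k \right)} = \frac{\sqrt{1 + \frac{49}{6}}}{3} = \frac{\sqrt{\frac{55}{6}}}{3} = \frac{\frac{1}{6} \sqrt{330}}{3} = \frac{\sqrt{330}}{18}$)
$\sqrt{p{\left(4 \left(\left(-2 - 2\right) - 4\right) \right)} + g} = \sqrt{\frac{\sqrt{330}}{18} + 0} = \sqrt{\frac{\sqrt{330}}{18}} = \frac{2^{\frac{3}{4}} \sqrt[4]{165}}{6}$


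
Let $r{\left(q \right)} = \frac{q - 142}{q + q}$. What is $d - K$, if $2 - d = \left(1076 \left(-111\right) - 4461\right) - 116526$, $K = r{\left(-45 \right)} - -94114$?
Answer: $\frac{13167803}{90} \approx 1.4631 \cdot 10^{5}$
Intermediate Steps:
$r{\left(q \right)} = \frac{-142 + q}{2 q}$
$K = \frac{8470447}{90}$ ($K = \frac{-142 - 45}{2 \left(-45\right)} - -94114 = \frac{1}{2} \left(- \frac{1}{45}\right) \left(-187\right) + 94114 = \frac{187}{90} + 94114 = \frac{8470447}{90} \approx 94116.0$)
$d = 240425$ ($d = 2 - \left(\left(1076 \left(-111\right) - 4461\right) - 116526\right) = 2 - \left(\left(-119436 - 4461\right) - 116526\right) = 2 - \left(-123897 - 116526\right) = 2 - -240423 = 2 + 240423 = 240425$)
$d - K = 240425 - \frac{8470447}{90} = \frac{13167803}{90}$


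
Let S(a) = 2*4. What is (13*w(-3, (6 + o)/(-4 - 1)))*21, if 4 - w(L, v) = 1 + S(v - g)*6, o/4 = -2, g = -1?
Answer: -12285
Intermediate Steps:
S(a) = 8
o = -8 (o = 4*(-2) = -8)
w(L, v) = -45 (w(L, v) = 4 - (1 + 8*6) = 4 - (1 + 48) = 4 - 1*49 = 4 - 49 = -45)
(13*w(-3, (6 + o)/(-4 - 1)))*21 = (13*(-45))*21 = -585*21 = -12285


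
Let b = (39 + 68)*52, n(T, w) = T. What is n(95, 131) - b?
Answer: -5469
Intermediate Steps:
b = 5564 (b = 107*52 = 5564)
n(95, 131) - b = 95 - 1*5564 = 95 - 5564 = -5469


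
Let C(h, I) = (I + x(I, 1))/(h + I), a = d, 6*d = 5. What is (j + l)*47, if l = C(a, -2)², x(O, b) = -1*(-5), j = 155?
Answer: 372193/49 ≈ 7595.8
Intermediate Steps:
d = ⅚ (d = (⅙)*5 = ⅚ ≈ 0.83333)
a = ⅚ ≈ 0.83333
x(O, b) = 5
C(h, I) = (5 + I)/(I + h) (C(h, I) = (I + 5)/(h + I) = (5 + I)/(I + h))
l = 324/49 (l = ((5 - 2)/(-2 + ⅚))² = (3/(-7/6))² = (-6/7*3)² = (-18/7)² = 324/49 ≈ 6.6122)
(j + l)*47 = (155 + 324/49)*47 = (7919/49)*47 = 372193/49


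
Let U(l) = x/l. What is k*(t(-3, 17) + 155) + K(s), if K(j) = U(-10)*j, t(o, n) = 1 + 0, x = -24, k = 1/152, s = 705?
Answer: 64335/38 ≈ 1693.0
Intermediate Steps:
k = 1/152 ≈ 0.0065789
U(l) = -24/l
t(o, n) = 1
K(j) = 12*j/5 (K(j) = (-24/(-10))*j = (-24*(-⅒))*j = 12*j/5)
k*(t(-3, 17) + 155) + K(s) = (1 + 155)/152 + (12/5)*705 = (1/152)*156 + 1692 = 39/38 + 1692 = 64335/38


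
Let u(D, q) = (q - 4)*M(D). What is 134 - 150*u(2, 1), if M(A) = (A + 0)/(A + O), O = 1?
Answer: 434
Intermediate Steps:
M(A) = A/(1 + A) (M(A) = (A + 0)/(A + 1) = A/(1 + A))
u(D, q) = D*(-4 + q)/(1 + D) (u(D, q) = (q - 4)*(D/(1 + D)) = (-4 + q)*(D/(1 + D)) = D*(-4 + q)/(1 + D))
134 - 150*u(2, 1) = 134 - 300*(-4 + 1)/(1 + 2) = 134 - 300*(-3)/3 = 134 - 150*(-2) = 134 + 300 = 434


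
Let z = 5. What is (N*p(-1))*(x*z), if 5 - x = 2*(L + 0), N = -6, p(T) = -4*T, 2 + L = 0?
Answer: -1080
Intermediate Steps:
L = -2 (L = -2 + 0 = -2)
x = 9 (x = 5 - 2*(-2 + 0) = 5 - 2*(-2) = 5 - 1*(-4) = 5 + 4 = 9)
(N*p(-1))*(x*z) = (-(-24)*(-1))*(9*5) = -6*4*45 = -24*45 = -1080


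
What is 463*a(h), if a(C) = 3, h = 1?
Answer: 1389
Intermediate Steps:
463*a(h) = 463*3 = 1389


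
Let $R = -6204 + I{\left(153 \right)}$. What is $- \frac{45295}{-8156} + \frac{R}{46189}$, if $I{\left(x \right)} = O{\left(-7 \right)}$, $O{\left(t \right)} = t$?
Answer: $\frac{2041473839}{376717484} \approx 5.4191$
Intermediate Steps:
$I{\left(x \right)} = -7$
$R = -6211$ ($R = -6204 - 7 = -6211$)
$- \frac{45295}{-8156} + \frac{R}{46189} = - \frac{45295}{-8156} - \frac{6211}{46189} = \left(-45295\right) \left(- \frac{1}{8156}\right) - \frac{6211}{46189} = \frac{45295}{8156} - \frac{6211}{46189} = \frac{2041473839}{376717484}$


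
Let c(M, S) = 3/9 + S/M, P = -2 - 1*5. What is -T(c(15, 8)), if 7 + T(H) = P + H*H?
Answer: 2981/225 ≈ 13.249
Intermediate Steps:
P = -7 (P = -2 - 5 = -7)
c(M, S) = ⅓ + S/M (c(M, S) = 3*(⅑) + S/M = ⅓ + S/M)
T(H) = -14 + H² (T(H) = -7 + (-7 + H*H) = -7 + (-7 + H²) = -14 + H²)
-T(c(15, 8)) = -(-14 + ((8 + (⅓)*15)/15)²) = -(-14 + ((8 + 5)/15)²) = -(-14 + ((1/15)*13)²) = -(-14 + (13/15)²) = -(-14 + 169/225) = -1*(-2981/225) = 2981/225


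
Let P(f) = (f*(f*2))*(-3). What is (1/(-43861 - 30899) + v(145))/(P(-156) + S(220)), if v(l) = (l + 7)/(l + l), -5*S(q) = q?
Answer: -1136323/316663922400 ≈ -3.5884e-6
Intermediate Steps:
S(q) = -q/5
v(l) = (7 + l)/(2*l) (v(l) = (7 + l)/((2*l)) = (7 + l)*(1/(2*l)) = (7 + l)/(2*l))
P(f) = -6*f**2 (P(f) = (f*(2*f))*(-3) = (2*f**2)*(-3) = -6*f**2)
(1/(-43861 - 30899) + v(145))/(P(-156) + S(220)) = (1/(-43861 - 30899) + (1/2)*(7 + 145)/145)/(-6*(-156)**2 - 1/5*220) = (1/(-74760) + (1/2)*(1/145)*152)/(-6*24336 - 44) = (-1/74760 + 76/145)/(-146016 - 44) = (1136323/2168040)/(-146060) = (1136323/2168040)*(-1/146060) = -1136323/316663922400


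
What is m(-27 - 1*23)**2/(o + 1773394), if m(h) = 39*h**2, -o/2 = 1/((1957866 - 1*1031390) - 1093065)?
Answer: 395909170312500/73856983267 ≈ 5360.5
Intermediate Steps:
o = 2/166589 (o = -2/((1957866 - 1*1031390) - 1093065) = -2/((1957866 - 1031390) - 1093065) = -2/(926476 - 1093065) = -2/(-166589) = -2*(-1/166589) = 2/166589 ≈ 1.2006e-5)
m(-27 - 1*23)**2/(o + 1773394) = (39*(-27 - 1*23)**2)**2/(2/166589 + 1773394) = (39*(-27 - 23)**2)**2/(295427933068/166589) = (39*(-50)**2)**2*(166589/295427933068) = (39*2500)**2*(166589/295427933068) = 97500**2*(166589/295427933068) = 9506250000*(166589/295427933068) = 395909170312500/73856983267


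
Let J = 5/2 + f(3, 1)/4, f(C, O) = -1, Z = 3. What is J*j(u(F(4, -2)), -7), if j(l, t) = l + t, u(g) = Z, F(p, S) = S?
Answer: -9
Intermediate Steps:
J = 9/4 (J = 5/2 - 1/4 = 9/4 ≈ 2.2500)
u(g) = 3
J*j(u(F(4, -2)), -7) = 9*(3 - 7)/4 = (9/4)*(-4) = -9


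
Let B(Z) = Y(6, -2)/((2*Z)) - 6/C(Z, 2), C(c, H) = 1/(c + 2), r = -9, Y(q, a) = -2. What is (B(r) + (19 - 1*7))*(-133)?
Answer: -64771/9 ≈ -7196.8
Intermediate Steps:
C(c, H) = 1/(2 + c)
B(Z) = -12 - 1/Z - 6*Z (B(Z) = -2*1/(2*Z) - (12 + 6*Z) = -1/Z - 6*(2 + Z) = -1/Z + (-12 - 6*Z) = -12 - 1/Z - 6*Z)
(B(r) + (19 - 1*7))*(-133) = ((-12 - 1/(-9) - 6*(-9)) + (19 - 1*7))*(-133) = ((-12 - 1*(-⅑) + 54) + (19 - 7))*(-133) = ((-12 + ⅑ + 54) + 12)*(-133) = (379/9 + 12)*(-133) = (487/9)*(-133) = -64771/9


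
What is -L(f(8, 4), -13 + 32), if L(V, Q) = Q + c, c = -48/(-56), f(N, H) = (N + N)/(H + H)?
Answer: -139/7 ≈ -19.857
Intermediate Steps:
f(N, H) = N/H (f(N, H) = (2*N)/((2*H)) = (2*N)*(1/(2*H)) = N/H)
c = 6/7 (c = -48*(-1/56) = 6/7 ≈ 0.85714)
L(V, Q) = 6/7 + Q (L(V, Q) = Q + 6/7 = 6/7 + Q)
-L(f(8, 4), -13 + 32) = -(6/7 + (-13 + 32)) = -(6/7 + 19) = -1*139/7 = -139/7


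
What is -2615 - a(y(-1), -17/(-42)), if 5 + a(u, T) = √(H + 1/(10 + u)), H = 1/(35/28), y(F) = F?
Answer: -2610 - √205/15 ≈ -2611.0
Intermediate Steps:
H = ⅘ (H = 1/(35*(1/28)) = 1/(5/4) = ⅘ ≈ 0.80000)
a(u, T) = -5 + √(⅘ + 1/(10 + u))
-2615 - a(y(-1), -17/(-42)) = -2615 - (-5 + √5*√((45 + 4*(-1))/(10 - 1))/5) = -2615 - (-5 + √5*√((45 - 4)/9)/5) = -2615 - (-5 + √5*√((⅑)*41)/5) = -2615 - (-5 + √5*√(41/9)/5) = -2615 - (-5 + √5*(√41/3)/5) = -2615 - (-5 + √205/15) = -2615 + (5 - √205/15) = -2610 - √205/15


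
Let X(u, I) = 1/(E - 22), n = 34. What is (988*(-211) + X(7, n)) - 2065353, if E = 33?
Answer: -25012030/11 ≈ -2.2738e+6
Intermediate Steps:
X(u, I) = 1/11 (X(u, I) = 1/(33 - 22) = 1/11)
(988*(-211) + X(7, n)) - 2065353 = (988*(-211) + 1/11) - 2065353 = (-208468 + 1/11) - 2065353 = -2293147/11 - 2065353 = -25012030/11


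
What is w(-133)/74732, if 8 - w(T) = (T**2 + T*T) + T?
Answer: -35237/74732 ≈ -0.47151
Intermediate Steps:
w(T) = 8 - T - 2*T**2 (w(T) = 8 - ((T**2 + T*T) + T) = 8 - ((T**2 + T**2) + T) = 8 - (2*T**2 + T) = 8 - (T + 2*T**2) = 8 + (-T - 2*T**2) = 8 - T - 2*T**2)
w(-133)/74732 = (8 - 1*(-133) - 2*(-133)**2)/74732 = (8 + 133 - 2*17689)*(1/74732) = (8 + 133 - 35378)*(1/74732) = -35237*1/74732 = -35237/74732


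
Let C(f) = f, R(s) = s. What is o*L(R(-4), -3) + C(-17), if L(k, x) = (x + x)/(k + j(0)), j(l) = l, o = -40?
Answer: -77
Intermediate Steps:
L(k, x) = 2*x/k (L(k, x) = (x + x)/(k + 0) = (2*x)/k = 2*x/k)
o*L(R(-4), -3) + C(-17) = -80*(-3)/(-4) - 17 = -80*(-3)*(-1)/4 - 17 = -40*3/2 - 17 = -60 - 17 = -77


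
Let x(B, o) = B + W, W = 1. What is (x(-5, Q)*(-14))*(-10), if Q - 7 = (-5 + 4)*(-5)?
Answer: -560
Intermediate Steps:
Q = 12 (Q = 7 + (-5 + 4)*(-5) = 7 - 1*(-5) = 7 + 5 = 12)
x(B, o) = 1 + B (x(B, o) = B + 1 = 1 + B)
(x(-5, Q)*(-14))*(-10) = ((1 - 5)*(-14))*(-10) = -4*(-14)*(-10) = 56*(-10) = -560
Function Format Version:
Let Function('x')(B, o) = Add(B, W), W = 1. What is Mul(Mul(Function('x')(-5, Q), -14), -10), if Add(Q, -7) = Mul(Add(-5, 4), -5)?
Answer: -560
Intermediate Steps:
Q = 12 (Q = Add(7, Mul(Add(-5, 4), -5)) = Add(7, Mul(-1, -5)) = Add(7, 5) = 12)
Function('x')(B, o) = Add(1, B) (Function('x')(B, o) = Add(B, 1) = Add(1, B))
Mul(Mul(Function('x')(-5, Q), -14), -10) = Mul(Mul(Add(1, -5), -14), -10) = Mul(Mul(-4, -14), -10) = Mul(56, -10) = -560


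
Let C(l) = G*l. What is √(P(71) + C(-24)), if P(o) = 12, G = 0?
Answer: 2*√3 ≈ 3.4641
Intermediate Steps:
C(l) = 0 (C(l) = 0*l = 0)
√(P(71) + C(-24)) = √(12 + 0) = √12 = 2*√3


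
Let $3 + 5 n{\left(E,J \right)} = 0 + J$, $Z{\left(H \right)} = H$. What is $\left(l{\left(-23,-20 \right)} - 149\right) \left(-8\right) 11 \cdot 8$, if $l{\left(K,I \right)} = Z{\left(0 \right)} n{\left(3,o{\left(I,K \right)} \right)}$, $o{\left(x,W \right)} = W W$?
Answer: $104896$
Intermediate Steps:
$o{\left(x,W \right)} = W^{2}$
$n{\left(E,J \right)} = - \frac{3}{5} + \frac{J}{5}$ ($n{\left(E,J \right)} = - \frac{3}{5} + \frac{0 + J}{5} = - \frac{3}{5} + \frac{J}{5}$)
$l{\left(K,I \right)} = 0$ ($l{\left(K,I \right)} = 0 \left(- \frac{3}{5} + \frac{K^{2}}{5}\right) = 0$)
$\left(l{\left(-23,-20 \right)} - 149\right) \left(-8\right) 11 \cdot 8 = \left(0 - 149\right) \left(-8\right) 11 \cdot 8 = - 149 \left(\left(-88\right) 8\right) = \left(-149\right) \left(-704\right) = 104896$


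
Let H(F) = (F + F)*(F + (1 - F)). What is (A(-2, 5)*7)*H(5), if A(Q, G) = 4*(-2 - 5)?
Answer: -1960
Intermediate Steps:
A(Q, G) = -28 (A(Q, G) = 4*(-7) = -28)
H(F) = 2*F (H(F) = (2*F)*1 = 2*F)
(A(-2, 5)*7)*H(5) = (-28*7)*(2*5) = -196*10 = -1960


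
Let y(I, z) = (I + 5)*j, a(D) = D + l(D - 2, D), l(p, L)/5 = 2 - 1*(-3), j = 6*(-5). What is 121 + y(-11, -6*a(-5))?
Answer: 301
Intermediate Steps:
j = -30
l(p, L) = 25 (l(p, L) = 5*(2 - 1*(-3)) = 5*(2 + 3) = 5*5 = 25)
a(D) = 25 + D (a(D) = D + 25 = 25 + D)
y(I, z) = -150 - 30*I (y(I, z) = (I + 5)*(-30) = (5 + I)*(-30) = -150 - 30*I)
121 + y(-11, -6*a(-5)) = 121 + (-150 - 30*(-11)) = 121 + (-150 + 330) = 121 + 180 = 301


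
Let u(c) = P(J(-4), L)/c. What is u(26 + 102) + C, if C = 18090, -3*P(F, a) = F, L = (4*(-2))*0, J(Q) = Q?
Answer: 1736641/96 ≈ 18090.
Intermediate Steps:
L = 0 (L = -8*0 = 0)
P(F, a) = -F/3
u(c) = 4/(3*c) (u(c) = (-⅓*(-4))/c = 4/(3*c))
u(26 + 102) + C = 4/(3*(26 + 102)) + 18090 = (4/3)/128 + 18090 = (4/3)*(1/128) + 18090 = 1/96 + 18090 = 1736641/96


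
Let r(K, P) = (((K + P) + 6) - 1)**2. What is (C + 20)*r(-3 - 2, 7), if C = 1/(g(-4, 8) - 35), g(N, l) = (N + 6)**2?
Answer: 30331/31 ≈ 978.42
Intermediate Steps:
g(N, l) = (6 + N)**2
r(K, P) = (5 + K + P)**2 (r(K, P) = ((6 + K + P) - 1)**2 = (5 + K + P)**2)
C = -1/31 (C = 1/((6 - 4)**2 - 35) = 1/(2**2 - 35) = 1/(4 - 35) = 1/(-31) = -1/31 ≈ -0.032258)
(C + 20)*r(-3 - 2, 7) = (-1/31 + 20)*(5 + (-3 - 2) + 7)**2 = 619*(5 - 5 + 7)**2/31 = (619/31)*7**2 = (619/31)*49 = 30331/31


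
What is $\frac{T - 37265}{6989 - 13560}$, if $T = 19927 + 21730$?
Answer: $- \frac{4392}{6571} \approx -0.66839$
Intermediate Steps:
$T = 41657$
$\frac{T - 37265}{6989 - 13560} = \frac{41657 - 37265}{6989 - 13560} = \frac{4392}{-6571} = 4392 \left(- \frac{1}{6571}\right) = - \frac{4392}{6571}$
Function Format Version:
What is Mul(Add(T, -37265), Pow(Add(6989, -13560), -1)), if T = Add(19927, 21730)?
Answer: Rational(-4392, 6571) ≈ -0.66839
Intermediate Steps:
T = 41657
Mul(Add(T, -37265), Pow(Add(6989, -13560), -1)) = Mul(Add(41657, -37265), Pow(Add(6989, -13560), -1)) = Mul(4392, Pow(-6571, -1)) = Mul(4392, Rational(-1, 6571)) = Rational(-4392, 6571)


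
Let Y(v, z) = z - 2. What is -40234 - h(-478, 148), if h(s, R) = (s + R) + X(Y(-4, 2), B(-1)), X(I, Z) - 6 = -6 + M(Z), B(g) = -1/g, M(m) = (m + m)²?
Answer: -39908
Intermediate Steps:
M(m) = 4*m² (M(m) = (2*m)² = 4*m²)
Y(v, z) = -2 + z
X(I, Z) = 4*Z² (X(I, Z) = 6 + (-6 + 4*Z²) = 4*Z²)
h(s, R) = 4 + R + s (h(s, R) = (s + R) + 4*(-1/(-1))² = (R + s) + 4*(-1*(-1))² = (R + s) + 4*1² = (R + s) + 4*1 = (R + s) + 4 = 4 + R + s)
-40234 - h(-478, 148) = -40234 - (4 + 148 - 478) = -40234 - 1*(-326) = -40234 + 326 = -39908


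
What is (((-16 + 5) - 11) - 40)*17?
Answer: -1054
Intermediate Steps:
(((-16 + 5) - 11) - 40)*17 = ((-11 - 11) - 40)*17 = (-22 - 40)*17 = -62*17 = -1054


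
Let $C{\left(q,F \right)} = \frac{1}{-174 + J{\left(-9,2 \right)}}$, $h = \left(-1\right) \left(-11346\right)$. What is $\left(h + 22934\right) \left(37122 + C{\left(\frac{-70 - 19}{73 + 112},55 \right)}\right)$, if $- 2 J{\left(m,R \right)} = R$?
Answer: $\frac{44538968744}{35} \approx 1.2725 \cdot 10^{9}$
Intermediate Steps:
$J{\left(m,R \right)} = - \frac{R}{2}$
$h = 11346$
$C{\left(q,F \right)} = - \frac{1}{175}$ ($C{\left(q,F \right)} = \frac{1}{-174 - 1} = \frac{1}{-175} = - \frac{1}{175}$)
$\left(h + 22934\right) \left(37122 + C{\left(\frac{-70 - 19}{73 + 112},55 \right)}\right) = \left(11346 + 22934\right) \left(37122 - \frac{1}{175}\right) = 34280 \cdot \frac{6496349}{175} = \frac{44538968744}{35}$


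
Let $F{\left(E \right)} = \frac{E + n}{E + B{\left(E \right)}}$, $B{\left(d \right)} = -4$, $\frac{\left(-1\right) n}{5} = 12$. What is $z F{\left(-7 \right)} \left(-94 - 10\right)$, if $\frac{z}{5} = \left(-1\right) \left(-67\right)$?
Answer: $- \frac{2334280}{11} \approx -2.1221 \cdot 10^{5}$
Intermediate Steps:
$n = -60$ ($n = \left(-5\right) 12 = -60$)
$F{\left(E \right)} = \frac{-60 + E}{-4 + E}$ ($F{\left(E \right)} = \frac{E - 60}{E - 4} = \frac{-60 + E}{-4 + E}$)
$z = 335$ ($z = 5 \left(\left(-1\right) \left(-67\right)\right) = 5 \cdot 67 = 335$)
$z F{\left(-7 \right)} \left(-94 - 10\right) = 335 \frac{-60 - 7}{-4 - 7} \left(-94 - 10\right) = 335 \frac{1}{-11} \left(-67\right) \left(-104\right) = 335 \left(\left(- \frac{1}{11}\right) \left(-67\right)\right) \left(-104\right) = 335 \cdot \frac{67}{11} \left(-104\right) = \frac{22445}{11} \left(-104\right) = - \frac{2334280}{11}$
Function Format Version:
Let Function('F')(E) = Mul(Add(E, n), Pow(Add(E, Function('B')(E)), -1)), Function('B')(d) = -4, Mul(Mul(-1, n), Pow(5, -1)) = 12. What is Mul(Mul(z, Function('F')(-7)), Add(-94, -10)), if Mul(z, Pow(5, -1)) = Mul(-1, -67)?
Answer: Rational(-2334280, 11) ≈ -2.1221e+5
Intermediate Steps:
n = -60 (n = Mul(-5, 12) = -60)
Function('F')(E) = Mul(Pow(Add(-4, E), -1), Add(-60, E)) (Function('F')(E) = Mul(Add(E, -60), Pow(Add(E, -4), -1)) = Mul(Add(-60, E), Pow(Add(-4, E), -1)) = Mul(Pow(Add(-4, E), -1), Add(-60, E)))
z = 335 (z = Mul(5, Mul(-1, -67)) = Mul(5, 67) = 335)
Mul(Mul(z, Function('F')(-7)), Add(-94, -10)) = Mul(Mul(335, Mul(Pow(Add(-4, -7), -1), Add(-60, -7))), Add(-94, -10)) = Mul(Mul(335, Mul(Pow(-11, -1), -67)), -104) = Mul(Mul(335, Mul(Rational(-1, 11), -67)), -104) = Mul(Mul(335, Rational(67, 11)), -104) = Mul(Rational(22445, 11), -104) = Rational(-2334280, 11)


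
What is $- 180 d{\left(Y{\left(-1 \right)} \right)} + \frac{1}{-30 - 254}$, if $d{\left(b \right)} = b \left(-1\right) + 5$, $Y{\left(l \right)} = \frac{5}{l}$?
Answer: $- \frac{511201}{284} \approx -1800.0$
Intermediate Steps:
$d{\left(b \right)} = 5 - b$ ($d{\left(b \right)} = - b + 5 = 5 - b$)
$- 180 d{\left(Y{\left(-1 \right)} \right)} + \frac{1}{-30 - 254} = - 180 \left(5 - \frac{5}{-1}\right) + \frac{1}{-30 - 254} = - 180 \left(5 - 5 \left(-1\right)\right) + \frac{1}{-284} = - 180 \left(5 - -5\right) - \frac{1}{284} = - 180 \left(5 + 5\right) - \frac{1}{284} = \left(-180\right) 10 - \frac{1}{284} = -1800 - \frac{1}{284} = - \frac{511201}{284}$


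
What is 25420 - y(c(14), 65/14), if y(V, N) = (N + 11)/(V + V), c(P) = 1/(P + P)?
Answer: 25201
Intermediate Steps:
c(P) = 1/(2*P)
y(V, N) = (11 + N)/(2*V) (y(V, N) = (11 + N)/((2*V)) = (11 + N)*(1/(2*V)) = (11 + N)/(2*V))
25420 - y(c(14), 65/14) = 25420 - (11 + 65/14)/(2*((½)/14)) = 25420 - (11 + 65*(1/14))/(2*((½)*(1/14))) = 25420 - (11 + 65/14)/(2*1/28) = 25420 - 28*219/(2*14) = 25420 - 1*219 = 25420 - 219 = 25201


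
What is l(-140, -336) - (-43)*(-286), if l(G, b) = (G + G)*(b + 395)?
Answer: -28818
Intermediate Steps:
l(G, b) = 2*G*(395 + b) (l(G, b) = (2*G)*(395 + b) = 2*G*(395 + b))
l(-140, -336) - (-43)*(-286) = 2*(-140)*(395 - 336) - (-43)*(-286) = 2*(-140)*59 - 1*12298 = -16520 - 12298 = -28818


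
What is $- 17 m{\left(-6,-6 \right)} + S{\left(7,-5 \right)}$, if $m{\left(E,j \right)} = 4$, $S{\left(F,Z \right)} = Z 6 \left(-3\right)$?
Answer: $22$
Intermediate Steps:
$S{\left(F,Z \right)} = - 18 Z$ ($S{\left(F,Z \right)} = 6 Z \left(-3\right) = - 18 Z$)
$- 17 m{\left(-6,-6 \right)} + S{\left(7,-5 \right)} = \left(-17\right) 4 - -90 = -68 + 90 = 22$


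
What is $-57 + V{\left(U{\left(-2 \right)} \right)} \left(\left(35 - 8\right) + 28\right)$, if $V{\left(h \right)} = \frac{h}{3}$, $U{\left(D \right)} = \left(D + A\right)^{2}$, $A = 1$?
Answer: $- \frac{116}{3} \approx -38.667$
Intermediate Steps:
$U{\left(D \right)} = \left(1 + D\right)^{2}$ ($U{\left(D \right)} = \left(D + 1\right)^{2} = \left(1 + D\right)^{2}$)
$V{\left(h \right)} = \frac{h}{3}$ ($V{\left(h \right)} = h \frac{1}{3} = \frac{h}{3}$)
$-57 + V{\left(U{\left(-2 \right)} \right)} \left(\left(35 - 8\right) + 28\right) = -57 + \frac{\left(1 - 2\right)^{2}}{3} \left(\left(35 - 8\right) + 28\right) = -57 + \frac{\left(-1\right)^{2}}{3} \left(27 + 28\right) = -57 + \frac{1}{3} \cdot 1 \cdot 55 = -57 + \frac{1}{3} \cdot 55 = -57 + \frac{55}{3} = - \frac{116}{3}$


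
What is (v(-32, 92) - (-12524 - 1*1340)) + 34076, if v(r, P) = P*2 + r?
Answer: 48092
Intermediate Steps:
v(r, P) = r + 2*P (v(r, P) = 2*P + r = r + 2*P)
(v(-32, 92) - (-12524 - 1*1340)) + 34076 = ((-32 + 2*92) - (-12524 - 1*1340)) + 34076 = ((-32 + 184) - (-12524 - 1340)) + 34076 = (152 - 1*(-13864)) + 34076 = (152 + 13864) + 34076 = 14016 + 34076 = 48092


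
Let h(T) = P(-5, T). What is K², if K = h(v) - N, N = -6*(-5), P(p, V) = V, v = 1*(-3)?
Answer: 1089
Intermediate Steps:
v = -3
h(T) = T
N = 30
K = -33 (K = -3 - 1*30 = -3 - 30 = -33)
K² = (-33)² = 1089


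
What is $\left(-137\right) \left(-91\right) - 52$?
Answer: $12415$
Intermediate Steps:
$\left(-137\right) \left(-91\right) - 52 = 12467 - 52 = 12415$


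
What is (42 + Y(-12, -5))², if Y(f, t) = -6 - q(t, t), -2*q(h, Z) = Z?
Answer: 4489/4 ≈ 1122.3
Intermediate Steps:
q(h, Z) = -Z/2
Y(f, t) = -6 + t/2 (Y(f, t) = -6 - (-1)*t/2 = -6 + t/2)
(42 + Y(-12, -5))² = (42 + (-6 + (½)*(-5)))² = (42 + (-6 - 5/2))² = (42 - 17/2)² = (67/2)² = 4489/4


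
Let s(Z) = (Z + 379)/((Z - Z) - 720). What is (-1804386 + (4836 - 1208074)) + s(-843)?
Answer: -135343051/45 ≈ -3.0076e+6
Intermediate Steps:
s(Z) = -379/720 - Z/720 (s(Z) = (379 + Z)/(0 - 720) = (379 + Z)/(-720) = (379 + Z)*(-1/720) = -379/720 - Z/720)
(-1804386 + (4836 - 1208074)) + s(-843) = (-1804386 + (4836 - 1208074)) + (-379/720 - 1/720*(-843)) = (-1804386 - 1203238) + (-379/720 + 281/240) = -3007624 + 29/45 = -135343051/45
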